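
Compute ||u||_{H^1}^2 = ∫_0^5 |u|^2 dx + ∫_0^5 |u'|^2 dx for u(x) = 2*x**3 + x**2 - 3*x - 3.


||u||_{H^1}^2 = 2964305/42

The H^1 norm (squared) on an interval (0, L) is
  ||u||_{H^1}^2 = ∫_0^L u(x)^2 dx + ∫_0^L u'(x)^2 dx.
Compute u'(x) = 6*x**2 + 2*x - 3.
Then u(x)^2 = 4*x**6 + 4*x**5 - 11*x**4 - 18*x**3 + 3*x**2 + 18*x + 9 and u'(x)^2 = 36*x**4 + 24*x**3 - 32*x**2 - 12*x + 9.
Integrate each monomial from 0 to 5 using ∫_0^5 c·x^n dx = c·5^(n+1)/(n+1):
  ∫_0^5 u(x)^2 dx = ∫_0^5 (4*x^6 + 4*x^5 - 11*x^4 - 18*x^3 + 3*x^2 + 18*x + 9) dx. Term by term:
    ∫_0^5 4*x^6 dx = 312500/7;  ∫_0^5 4*x^5 dx = 31250/3;  ∫_0^5 -11*x^4 dx = -6875;
    ∫_0^5 -18*x^3 dx = -5625/2;  ∫_0^5 3*x^2 dx = 125;  ∫_0^5 18*x dx = 225;
    ∫_0^5 9 dx = 45.
  Sum: 312500/7 + 31250/3 − 6875 − 5625/2 + 125 + 225 + 45 = 1922215/42.
  ∫_0^5 u'(x)^2 dx = ∫_0^5 (36*x^4 + 24*x^3 - 32*x^2 - 12*x + 9) dx. Term by term:
    ∫_0^5 36*x^4 dx = 22500;  ∫_0^5 24*x^3 dx = 3750;  ∫_0^5 -32*x^2 dx = -4000/3;
    ∫_0^5 -12*x dx = -150;  ∫_0^5 9 dx = 45.
  Sum: 22500 + 3750 − 4000/3 − 150 + 45 = 74435/3.
Adding: ||u||_{H^1}^2 = 1922215/42 + 74435/3 = 2964305/42.


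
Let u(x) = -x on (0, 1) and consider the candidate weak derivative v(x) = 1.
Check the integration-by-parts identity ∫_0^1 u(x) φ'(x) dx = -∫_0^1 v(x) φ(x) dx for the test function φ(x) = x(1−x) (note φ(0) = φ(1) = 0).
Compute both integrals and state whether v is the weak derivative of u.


LHS = 1/6, RHS = -1/6. No, v is not the weak derivative of u.

u(x) = -x, classical derivative u'(x) = -1.
φ(x) = x(1−x), so φ'(x) = 1 - 2*x.
Note φ(0) = φ(1) = 0, so the boundary term u·φ vanishes.
LHS = ∫_0^1 u(x) φ'(x) dx = ∫_0^1 (2*x^2 - x) dx. Term by term:
  ∫_0^1 2*x^2 dx = 2/3;  ∫_0^1 -x dx = -1/2.
Sum: 2/3 − 1/2 = 1/6.
So LHS = 1/6.
∫_0^1 v(x) φ(x) dx = ∫_0^1 (-x^2 + x) dx. Term by term:
  ∫_0^1 -x^2 dx = -1/3;  ∫_0^1 x dx = 1/2.
Sum: -1/3 + 1/2 = 1/6.
So RHS = -∫_0^1 v(x) φ(x) dx = -1/6.
LHS − RHS = 1/3 ≠ 0, so the identity fails.
(For a valid weak derivative the identity must hold for EVERY test function, in particular this one. The failure shows v is NOT the weak derivative of u.)
Correct weak derivative would be u'(x) = -1.


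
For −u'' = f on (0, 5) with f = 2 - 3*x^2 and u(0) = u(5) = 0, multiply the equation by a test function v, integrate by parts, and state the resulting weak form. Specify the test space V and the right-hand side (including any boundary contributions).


V = H^1_0(0, 5) (so v(0) = v(5) = 0); weak form: ∫_0^5 u'v' dx = ∫_0^5 (2 - 3*x^2) v dx for all v ∈ V.

Multiply both sides by a test function v and integrate from 0 to 5:
  ∫_0^5 −u''(x) v(x) dx = ∫_0^5 f(x) v(x) dx.
Integrate the LHS by parts once:
  ∫_0^5 −u'' v dx = −[u'(x) v(x)]_0^5 + ∫_0^5 u'(x) v'(x) dx.
Thus ∫_0^5 u'(x) v'(x) dx = ∫_0^5 f(x) v(x) dx + [u'(x) v(x)]_0^5.
Choose V so that boundary terms are either known or forced to vanish.
u is Dirichlet: u(0) = u(5) = 0. Let V = H^1_0(0, 5); then v(0) = v(5) = 0, and [u' v]_0^5 = 0.
Weak formulation: find u (satisfying any essential BC) such that ∫_0^5 u'(x) v'(x) dx = ∫_0^5 f v dx for all v ∈ V.
Substituting f(x) = 2 - 3*x^2, the right-hand side is ∫_0^5 (2 - 3*x^2) v dx.


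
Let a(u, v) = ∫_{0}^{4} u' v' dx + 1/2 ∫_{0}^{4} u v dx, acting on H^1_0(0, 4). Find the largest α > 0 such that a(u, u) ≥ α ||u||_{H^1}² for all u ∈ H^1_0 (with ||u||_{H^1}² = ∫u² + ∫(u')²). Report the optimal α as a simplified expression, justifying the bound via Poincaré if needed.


α = (8 + π^2)/(π^2 + 16)

Coercivity of a(·,·) on H^1_0(0, 4) means a(u, u) ≥ α ||u||_{H^1}² for every u ∈ H^1_0.
The interval has length L = 4, and Poincaré/coercivity depend only on L. Here a(u, u) = ∫(u')² + (1/2)·∫u².
Here 0 < c = 1/2 < 1. The condition a(u,u) ≥ α||u||_{H^1}² reads (1−α)∫(u')² ≥ (α−c)∫u². Any admissible α is ≤ 1 (rapidly oscillating u have ∫u²/∫(u')² → 0), and α = 1 would force 0 ≥ (1−c)∫u², impossible since c < 1; so 1−α > 0. By the sharp Poincaré inequality on H^1_0 of an interval of length L, ∫(u')² ≥ (π/L)²∫u² with equality for the first sine mode sin(π(x−x₀)/L) (x₀ the left endpoint), so the inequality holds for all u iff (1−α)(π/L)² ≥ α − c, i.e. α ≤ ((π/L)² + c)/((π/L)² + 1) = (1 + c(L/π)²)/(1 + (L/π)²). With (π/L)² = π^2/16 and c = 1/2, the largest admissible constant is α = ((π/L)² + c)/((π/L)² + 1).
Simplifying, α = (8 + π^2)/(π^2 + 16).


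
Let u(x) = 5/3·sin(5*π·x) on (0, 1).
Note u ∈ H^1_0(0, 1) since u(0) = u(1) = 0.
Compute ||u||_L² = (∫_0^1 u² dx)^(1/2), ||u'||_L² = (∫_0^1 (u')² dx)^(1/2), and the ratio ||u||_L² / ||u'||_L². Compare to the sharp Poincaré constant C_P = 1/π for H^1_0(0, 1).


||u||_L² / ||u'||_L² = 1/(5*π) < C_P = 1/π.

u(x) = 5/3·sin(5*π·x), so u'(x) = 25*π*cos(5*π*x)/3.
Writing u(x) = A·sin(kπx/L) with A = 5/3 and k = 5, use ∫_0^L sin²(kπx/L) dx = L/2 and ∫_0^L cos²(kπx/L) dx = L/2.
u² = 25/9·sin²(5*π·x) and (u')² = 625*π^2/9·cos²(5*π·x), and each of sin², cos² integrates to L/2 = 1/2 over (0, 1).
∫_0^1 u² dx = 25/18, so ||u||_L² = 5*sqrt(2)/6.
∫_0^1 (u')² dx = 625*π^2/18, so ||u'||_L² = 25*sqrt(2)*π/6.
Ratio ||u||_L² / ||u'||_L² = 1/(5*π).
Sharp Poincaré constant on H^1_0(0, 1) is C_P = L/π = 1/π, achieved by sin(π·x).
This is the k = 5 harmonic; the ratio L/(kπ) is strictly less than C_P = L/π, consistent with the sharp inequality ||u||_L² ≤ C_P ||u'||_L².


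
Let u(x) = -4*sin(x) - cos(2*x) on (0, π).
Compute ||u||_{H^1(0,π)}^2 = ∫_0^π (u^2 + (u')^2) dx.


||u||_{H^1(0,π)}^2 = -80/3 + 37*π/2

u'(x) = 2*sin(2*x) - 4*cos(x).
Expand u² and (u')² and integrate term by term on (0, π), using: for integers n ≥ 1, ∫_0^π sin²(nx) dx = ∫_0^π cos²(nx) dx = π/2; for n ≠ n', ∫_0^π sin(nx)sin(n'x) dx = ∫_0^π cos(nx)cos(n'x) dx = 0; and by product-to-sum, ∫_0^π sin(nx)cos(n'x) dx = ½∫_0^π [sin((n+n')x) + sin((n−n')x)] dx, which is 0 when n+n' is even and 2n/(n²−n'²) when n+n' is odd (it need not vanish on (0, π)).
  u² squared terms: (-1)²·∫cos(2x)² dx = 1·π/2 = π/2;  (-4)²·∫sin(x)² dx = 16·π/2 = 8*π.
  u² cross terms: 2·(-1)·(-4)·∫cos(2x)·sin(x) dx = 8·(-2/3) = -16/3.
  So ∫_0^π u² dx = π/2 + 8*π − 16/3 = -16/3 + 17*π/2.
  (u')² squared terms: (-4)²·∫cos(x)² dx = 16·π/2 = 8*π;  (2)²·∫sin(2x)² dx = 4·π/2 = 2*π.
  (u')² cross terms: 2·(-4)·(2)·∫cos(x)·sin(2x) dx = -16·(4/3) = -64/3.
  So ∫_0^π (u')² dx = 8*π + 2*π − 64/3 = -64/3 + 10*π.
||u||_{H^1}^2 = (-16/3 + 17*π/2) + (-64/3 + 10*π) = -80/3 + 37*π/2.


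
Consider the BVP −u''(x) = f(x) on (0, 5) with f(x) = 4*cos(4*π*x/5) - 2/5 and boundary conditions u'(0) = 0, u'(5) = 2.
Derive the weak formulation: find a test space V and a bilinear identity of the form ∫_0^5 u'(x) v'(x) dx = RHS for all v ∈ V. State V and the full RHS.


V = H^1(0, 5) (v unrestricted at boundary; u is determined up to an additive constant); weak form: ∫_0^5 u'v' dx = ∫_0^5 (4*cos(4*π*x/5) - 2/5) v dx + 2·v(5) for all v ∈ V.

Multiply both sides by a test function v and integrate from 0 to 5:
  ∫_0^5 −u''(x) v(x) dx = ∫_0^5 f(x) v(x) dx.
Integrate the LHS by parts once:
  ∫_0^5 −u'' v dx = −[u'(x) v(x)]_0^5 + ∫_0^5 u'(x) v'(x) dx.
Thus ∫_0^5 u'(x) v'(x) dx = ∫_0^5 f(x) v(x) dx + [u'(x) v(x)]_0^5.
Choose V so that boundary terms are either known or forced to vanish.
u has inhomogeneous Neumann u'(0) = 0, u'(5) = 2. [u' v]_0^5 = (2)·v(5) − (0)·v(0) = 2·v(5). Take V = H^1(0, 5); boundary term becomes part of RHS.
Weak formulation: find u (satisfying any essential BC) such that ∫_0^5 u'(x) v'(x) dx = ∫_0^5 f v dx + 2·v(5) for all v ∈ V (Neumann data are natural BCs: they enter the RHS as boundary terms).
Substituting f(x) = 4*cos(4*π*x/5) - 2/5, the right-hand side is ∫_0^5 (4*cos(4*π*x/5) - 2/5) v dx + 2·v(5).
Compatibility check (pure Neumann): taking v ≡ 1 ∈ V gives 0 = ∫_0^5 f dx + (2) − (0), i.e. ∫_0^5 f dx must equal u'(0) − u'(5) = -2. Indeed ∫_0^5 (4*cos(4*π*x/5) - 2/5) dx = -2, so the data are compatible. The solution is then unique only up to an additive constant (fix it e.g. by requiring ∫_0^5 u dx = 0).


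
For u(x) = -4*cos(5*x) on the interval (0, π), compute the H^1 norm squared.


||u||_{H^1(0,π)}^2 = 208*π

u'(x) = 20*sin(5*x).
Expand u² and (u')² and integrate term by term on (0, π), using: for integers n ≥ 1, ∫_0^π sin²(nx) dx = ∫_0^π cos²(nx) dx = π/2; for n ≠ n', ∫_0^π sin(nx)sin(n'x) dx = ∫_0^π cos(nx)cos(n'x) dx = 0; and by product-to-sum, ∫_0^π sin(nx)cos(n'x) dx = ½∫_0^π [sin((n+n')x) + sin((n−n')x)] dx, which is 0 when n+n' is even and 2n/(n²−n'²) when n+n' is odd (it need not vanish on (0, π)).
  u² squared terms: (-4)²·∫cos(5x)² dx = 16·π/2 = 8*π.
  So ∫_0^π u² dx = 8*π.
  (u')² squared terms: (20)²·∫sin(5x)² dx = 400·π/2 = 200*π.
  So ∫_0^π (u')² dx = 200*π.
||u||_{H^1}^2 = (8*π) + (200*π) = 208*π.


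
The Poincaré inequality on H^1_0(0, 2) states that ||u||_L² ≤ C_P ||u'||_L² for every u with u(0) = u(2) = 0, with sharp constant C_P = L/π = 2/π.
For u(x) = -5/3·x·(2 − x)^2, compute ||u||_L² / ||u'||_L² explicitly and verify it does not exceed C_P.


||u||_L² / ||u'||_L² = sqrt(14)/7 < C_P = 2/π.

u(x) = -5/3·x·(2 − x)^2, so u'(x) = -5*x^2 + 40*x/3 - 20/3.
u(x) = -5/3·x·(2 − x)^2 vanishes at x = 0 and x = 2, so u ∈ H^1_0(0, 2). Differentiate via the product rule and integrate the resulting polynomials term by term.
  ∫_0^2 u² dx = ∫_0^2 (25*x^6/9 - 200*x^5/9 + 200*x^4/3 - 800*x^3/9 + 400*x^2/9) dx. Term by term:
    ∫_0^2 25*x^6/9 dx = 3200/63;  ∫_0^2 -200*x^5/9 dx = -6400/27;  ∫_0^2 200*x^4/3 dx = 1280/3;
    ∫_0^2 -800*x^3/9 dx = -3200/9;  ∫_0^2 400*x^2/9 dx = 3200/27.
  Sum: 3200/63 − 6400/27 + 1280/3 − 3200/9 + 3200/27 = 640/189.
  ∫_0^2 (u')² dx = ∫_0^2 (25*x^4 - 400*x^3/3 + 2200*x^2/9 - 1600*x/9 + 400/9) dx. Term by term:
    ∫_0^2 25*x^4 dx = 160;  ∫_0^2 -400*x^3/3 dx = -1600/3;  ∫_0^2 2200*x^2/9 dx = 17600/27;
    ∫_0^2 -1600*x/9 dx = -3200/9;  ∫_0^2 400/9 dx = 800/9.
  Sum: 160 − 1600/3 + 17600/27 − 3200/9 + 800/9 = 320/27.
∫_0^2 u² dx = 640/189, so ||u||_L² = 8*sqrt(210)/63.
∫_0^2 (u')² dx = 320/27, so ||u'||_L² = 8*sqrt(15)/9.
Ratio ||u||_L² / ||u'||_L² = sqrt(14)/7.
Sharp Poincaré constant on H^1_0(0, 2) is C_P = L/π = 2/π, achieved by sin(π/2·x).
A polynomial bump cannot attain the sharp Poincaré constant (only the first sine eigenfunction does), so the ratio is strictly less than C_P, consistent with ||u||_L² ≤ C_P ||u'||_L².


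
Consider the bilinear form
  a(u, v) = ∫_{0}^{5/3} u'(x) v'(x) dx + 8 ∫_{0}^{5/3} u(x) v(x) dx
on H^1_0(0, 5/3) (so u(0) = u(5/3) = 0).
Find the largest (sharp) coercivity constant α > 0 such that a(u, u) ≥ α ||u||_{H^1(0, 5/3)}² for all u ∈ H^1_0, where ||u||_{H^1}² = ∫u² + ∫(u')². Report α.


α = 1

Coercivity of a(·,·) on H^1_0(0, 5/3) means a(u, u) ≥ α ||u||_{H^1}² for every u ∈ H^1_0.
The interval has length L = 5/3, and Poincaré/coercivity depend only on L. Here a(u, u) = ∫(u')² + (8)·∫u².
Here c = 8 ≥ 1, so a(u,u) = ∫(u')² + c∫u² ≥ ∫(u')² + ∫u² = ||u||_{H^1}², i.e. α = 1 works. No larger α is possible: a(u,u) ≥ α||u||_{H^1}² means (1−α)∫(u')² ≥ (α−c)∫u², and for the modes u_n = sin(nπ(x−x₀)/L) (x₀ the left endpoint) one has ∫u_n²/∫(u_n')² = (L/(nπ))² → 0, so a(u_n,u_n)/||u_n||_{H^1}² → 1. Hence the optimal constant is α = 1.
Therefore α = 1.


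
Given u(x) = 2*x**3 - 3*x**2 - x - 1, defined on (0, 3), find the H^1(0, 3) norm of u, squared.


||u||_{H^1}^2 = 50037/70

The H^1 norm (squared) on an interval (0, L) is
  ||u||_{H^1}^2 = ∫_0^L u(x)^2 dx + ∫_0^L u'(x)^2 dx.
Compute u'(x) = 6*x**2 - 6*x - 1.
Then u(x)^2 = 4*x**6 - 12*x**5 + 5*x**4 + 2*x**3 + 7*x**2 + 2*x + 1 and u'(x)^2 = 36*x**4 - 72*x**3 + 24*x**2 + 12*x + 1.
Integrate each monomial from 0 to 3 using ∫_0^3 c·x^n dx = c·3^(n+1)/(n+1):
  ∫_0^3 u(x)^2 dx = ∫_0^3 (4*x^6 - 12*x^5 + 5*x^4 + 2*x^3 + 7*x^2 + 2*x + 1) dx. Term by term:
    ∫_0^3 4*x^6 dx = 8748/7;  ∫_0^3 -12*x^5 dx = -1458;  ∫_0^3 5*x^4 dx = 243;
    ∫_0^3 2*x^3 dx = 81/2;  ∫_0^3 7*x^2 dx = 63;  ∫_0^3 2*x dx = 9;
    ∫_0^3 1 dx = 3.
  Sum: 8748/7 − 1458 + 243 + 81/2 + 63 + 9 + 3 = 2103/14.
  ∫_0^3 u'(x)^2 dx = ∫_0^3 (36*x^4 - 72*x^3 + 24*x^2 + 12*x + 1) dx. Term by term:
    ∫_0^3 36*x^4 dx = 8748/5;  ∫_0^3 -72*x^3 dx = -1458;  ∫_0^3 24*x^2 dx = 216;
    ∫_0^3 12*x dx = 54;  ∫_0^3 1 dx = 3.
  Sum: 8748/5 − 1458 + 216 + 54 + 3 = 2823/5.
Adding: ||u||_{H^1}^2 = 2103/14 + 2823/5 = 50037/70.


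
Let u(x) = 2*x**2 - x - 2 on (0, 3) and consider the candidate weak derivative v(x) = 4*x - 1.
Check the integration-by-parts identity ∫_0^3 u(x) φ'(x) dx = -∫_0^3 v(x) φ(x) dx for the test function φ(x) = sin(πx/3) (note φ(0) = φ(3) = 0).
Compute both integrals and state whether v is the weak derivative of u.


LHS = -30/π, RHS = -30/π. Yes, v = u' weakly.

u(x) = 2*x**2 - x - 2, classical derivative u'(x) = 4*x - 1.
φ(x) = sin(πx/3), so φ'(x) = π*cos(π*x/3)/3.
Note φ(0) = φ(3) = 0, so the boundary term u·φ vanishes.
LHS = ∫_0^3 u(x) φ'(x) dx = ∫_0^3 (2*π*x^2*cos(π*x/3)/3 - π*x*cos(π*x/3)/3 - 2*π*cos(π*x/3)/3) dx. Term by term:
  ∫_0^3 -2*π*cos(π*x/3)/3 dx = 0;  ∫_0^3 -π*x*cos(π*x/3)/3 dx = 6/π;  ∫_0^3 2*π*x^2*cos(π*x/3)/3 dx = -36/π.
Sum: 0 + 6/π − 36/π = -30/π.
So LHS = -30/π.
∫_0^3 v(x) φ(x) dx = ∫_0^3 (4*x*sin(π*x/3) - sin(π*x/3)) dx. Term by term:
  ∫_0^3 -sin(π*x/3) dx = -6/π;  ∫_0^3 4*x*sin(π*x/3) dx = 36/π.
Sum: -6/π + 36/π = 30/π.
So RHS = -∫_0^3 v(x) φ(x) dx = -30/π.
LHS = RHS, so the identity holds for this test φ.
Moreover u is smooth here and v(x) = u'(x) = 4*x - 1 pointwise, so the identity holds for every test function. Hence v is the weak derivative of u.


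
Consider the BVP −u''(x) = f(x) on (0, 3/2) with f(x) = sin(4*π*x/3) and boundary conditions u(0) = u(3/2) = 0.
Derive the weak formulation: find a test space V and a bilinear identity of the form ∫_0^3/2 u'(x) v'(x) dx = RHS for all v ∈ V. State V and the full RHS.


V = H^1_0(0, 3/2) (so v(0) = v(3/2) = 0); weak form: ∫_0^3/2 u'v' dx = ∫_0^3/2 (sin(4*π*x/3)) v dx for all v ∈ V.

Multiply both sides by a test function v and integrate from 0 to 3/2:
  ∫_0^3/2 −u''(x) v(x) dx = ∫_0^3/2 f(x) v(x) dx.
Integrate the LHS by parts once:
  ∫_0^3/2 −u'' v dx = −[u'(x) v(x)]_0^3/2 + ∫_0^3/2 u'(x) v'(x) dx.
Thus ∫_0^3/2 u'(x) v'(x) dx = ∫_0^3/2 f(x) v(x) dx + [u'(x) v(x)]_0^3/2.
Choose V so that boundary terms are either known or forced to vanish.
u is Dirichlet: u(0) = u(3/2) = 0. Let V = H^1_0(0, 3/2); then v(0) = v(3/2) = 0, and [u' v]_0^3/2 = 0.
Weak formulation: find u (satisfying any essential BC) such that ∫_0^3/2 u'(x) v'(x) dx = ∫_0^3/2 f v dx for all v ∈ V.
Substituting f(x) = sin(4*π*x/3), the right-hand side is ∫_0^3/2 (sin(4*π*x/3)) v dx.


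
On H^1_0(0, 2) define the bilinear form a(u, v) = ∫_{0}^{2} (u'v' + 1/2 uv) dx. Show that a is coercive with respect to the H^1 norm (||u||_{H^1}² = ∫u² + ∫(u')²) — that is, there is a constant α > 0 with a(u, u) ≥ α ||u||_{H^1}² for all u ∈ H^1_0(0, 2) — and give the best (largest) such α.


α = (2 + π^2)/(4 + π^2)

Coercivity of a(·,·) on H^1_0(0, 2) means a(u, u) ≥ α ||u||_{H^1}² for every u ∈ H^1_0.
The interval has length L = 2, and Poincaré/coercivity depend only on L. Here a(u, u) = ∫(u')² + (1/2)·∫u².
Here 0 < c = 1/2 < 1. The condition a(u,u) ≥ α||u||_{H^1}² reads (1−α)∫(u')² ≥ (α−c)∫u². Any admissible α is ≤ 1 (rapidly oscillating u have ∫u²/∫(u')² → 0), and α = 1 would force 0 ≥ (1−c)∫u², impossible since c < 1; so 1−α > 0. By the sharp Poincaré inequality on H^1_0 of an interval of length L, ∫(u')² ≥ (π/L)²∫u² with equality for the first sine mode sin(π(x−x₀)/L) (x₀ the left endpoint), so the inequality holds for all u iff (1−α)(π/L)² ≥ α − c, i.e. α ≤ ((π/L)² + c)/((π/L)² + 1) = (1 + c(L/π)²)/(1 + (L/π)²). With (π/L)² = π^2/4 and c = 1/2, the largest admissible constant is α = ((π/L)² + c)/((π/L)² + 1).
Simplifying, α = (2 + π^2)/(4 + π^2).


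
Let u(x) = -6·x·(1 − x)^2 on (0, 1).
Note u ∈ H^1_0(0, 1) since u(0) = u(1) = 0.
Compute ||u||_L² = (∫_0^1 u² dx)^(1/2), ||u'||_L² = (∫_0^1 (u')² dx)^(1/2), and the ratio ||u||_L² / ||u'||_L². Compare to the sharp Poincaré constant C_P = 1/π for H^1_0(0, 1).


||u||_L² / ||u'||_L² = sqrt(14)/14 < C_P = 1/π.

u(x) = -6·x·(1 − x)^2, so u'(x) = 6*(1 - 3*x)*(x - 1).
u(x) = -6·x·(1 − x)^2 vanishes at x = 0 and x = 1, so u ∈ H^1_0(0, 1). Differentiate via the product rule and integrate the resulting polynomials term by term.
  ∫_0^1 u² dx = ∫_0^1 (36*x^6 - 144*x^5 + 216*x^4 - 144*x^3 + 36*x^2) dx. Term by term:
    ∫_0^1 36*x^6 dx = 36/7;  ∫_0^1 -144*x^5 dx = -24;  ∫_0^1 216*x^4 dx = 216/5;
    ∫_0^1 -144*x^3 dx = -36;  ∫_0^1 36*x^2 dx = 12.
  Sum: 36/7 − 24 + 216/5 − 36 + 12 = 12/35.
  ∫_0^1 (u')² dx = ∫_0^1 (324*x^4 - 864*x^3 + 792*x^2 - 288*x + 36) dx. Term by term:
    ∫_0^1 324*x^4 dx = 324/5;  ∫_0^1 -864*x^3 dx = -216;  ∫_0^1 792*x^2 dx = 264;
    ∫_0^1 -288*x dx = -144;  ∫_0^1 36 dx = 36.
  Sum: 324/5 − 216 + 264 − 144 + 36 = 24/5.
∫_0^1 u² dx = 12/35, so ||u||_L² = 2*sqrt(105)/35.
∫_0^1 (u')² dx = 24/5, so ||u'||_L² = 2*sqrt(30)/5.
Ratio ||u||_L² / ||u'||_L² = sqrt(14)/14.
Sharp Poincaré constant on H^1_0(0, 1) is C_P = L/π = 1/π, achieved by sin(π·x).
A polynomial bump cannot attain the sharp Poincaré constant (only the first sine eigenfunction does), so the ratio is strictly less than C_P, consistent with ||u||_L² ≤ C_P ||u'||_L².


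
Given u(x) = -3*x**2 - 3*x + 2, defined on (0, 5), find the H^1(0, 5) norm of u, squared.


||u||_{H^1}^2 = 20355/2

The H^1 norm (squared) on an interval (0, L) is
  ||u||_{H^1}^2 = ∫_0^L u(x)^2 dx + ∫_0^L u'(x)^2 dx.
Compute u'(x) = -6*x - 3.
Then u(x)^2 = 9*x**4 + 18*x**3 - 3*x**2 - 12*x + 4 and u'(x)^2 = 36*x**2 + 36*x + 9.
Integrate each monomial from 0 to 5 using ∫_0^5 c·x^n dx = c·5^(n+1)/(n+1):
  ∫_0^5 u(x)^2 dx = ∫_0^5 (9*x^4 + 18*x^3 - 3*x^2 - 12*x + 4) dx. Term by term:
    ∫_0^5 9*x^4 dx = 5625;  ∫_0^5 18*x^3 dx = 5625/2;  ∫_0^5 -3*x^2 dx = -125;
    ∫_0^5 -12*x dx = -150;  ∫_0^5 4 dx = 20.
  Sum: 5625 + 5625/2 − 125 − 150 + 20 = 16365/2.
  ∫_0^5 u'(x)^2 dx = ∫_0^5 (36*x^2 + 36*x + 9) dx. Term by term:
    ∫_0^5 36*x^2 dx = 1500;  ∫_0^5 36*x dx = 450;  ∫_0^5 9 dx = 45.
  Sum: 1500 + 450 + 45 = 1995.
Adding: ||u||_{H^1}^2 = 16365/2 + 1995 = 20355/2.


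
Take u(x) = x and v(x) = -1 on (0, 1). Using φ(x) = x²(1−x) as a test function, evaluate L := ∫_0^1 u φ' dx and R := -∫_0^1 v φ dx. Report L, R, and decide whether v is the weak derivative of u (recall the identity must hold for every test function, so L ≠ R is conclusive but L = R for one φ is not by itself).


LHS = -1/12, RHS = 1/12. No, v is not the weak derivative of u.

u(x) = x, classical derivative u'(x) = 1.
φ(x) = x²(1−x), so φ'(x) = x*(2 - 3*x).
Note φ(0) = φ(1) = 0, so the boundary term u·φ vanishes.
LHS = ∫_0^1 u(x) φ'(x) dx = ∫_0^1 (-3*x^3 + 2*x^2) dx. Term by term:
  ∫_0^1 -3*x^3 dx = -3/4;  ∫_0^1 2*x^2 dx = 2/3.
Sum: -3/4 + 2/3 = -1/12.
So LHS = -1/12.
∫_0^1 v(x) φ(x) dx = ∫_0^1 (x^3 - x^2) dx. Term by term:
  ∫_0^1 x^3 dx = 1/4;  ∫_0^1 -x^2 dx = -1/3.
Sum: 1/4 − 1/3 = -1/12.
So RHS = -∫_0^1 v(x) φ(x) dx = 1/12.
LHS − RHS = -1/6 ≠ 0, so the identity fails.
(For a valid weak derivative the identity must hold for EVERY test function, in particular this one. The failure shows v is NOT the weak derivative of u.)
Correct weak derivative would be u'(x) = 1.


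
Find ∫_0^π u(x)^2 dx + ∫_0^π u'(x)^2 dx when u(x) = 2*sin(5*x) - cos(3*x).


||u||_{H^1(0,π)}^2 = 57*π

u'(x) = 3*sin(3*x) + 10*cos(5*x).
Expand u² and (u')² and integrate term by term on (0, π), using: for integers n ≥ 1, ∫_0^π sin²(nx) dx = ∫_0^π cos²(nx) dx = π/2; for n ≠ n', ∫_0^π sin(nx)sin(n'x) dx = ∫_0^π cos(nx)cos(n'x) dx = 0; and by product-to-sum, ∫_0^π sin(nx)cos(n'x) dx = ½∫_0^π [sin((n+n')x) + sin((n−n')x)] dx, which is 0 when n+n' is even and 2n/(n²−n'²) when n+n' is odd (it need not vanish on (0, π)).
  u² squared terms: (-1)²·∫cos(3x)² dx = 1·π/2 = π/2;  (2)²·∫sin(5x)² dx = 4·π/2 = 2*π.
  u² cross terms: 2·(-1)·(2)·∫cos(3x)·sin(5x) dx = -4·(0) = 0.
  So ∫_0^π u² dx = π/2 + 2*π + 0 = 5*π/2.
  (u')² squared terms: (3)²·∫sin(3x)² dx = 9·π/2 = 9*π/2;  (10)²·∫cos(5x)² dx = 100·π/2 = 50*π.
  (u')² cross terms: 2·(3)·(10)·∫sin(3x)·cos(5x) dx = 60·(0) = 0.
  So ∫_0^π (u')² dx = 9*π/2 + 50*π + 0 = 109*π/2.
||u||_{H^1}^2 = (5*π/2) + (109*π/2) = 57*π.


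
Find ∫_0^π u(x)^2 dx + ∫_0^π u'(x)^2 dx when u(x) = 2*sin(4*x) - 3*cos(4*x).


||u||_{H^1(0,π)}^2 = 221*π/2

u'(x) = 12*sin(4*x) + 8*cos(4*x).
Expand u² and (u')² and integrate term by term on (0, π), using: for integers n ≥ 1, ∫_0^π sin²(nx) dx = ∫_0^π cos²(nx) dx = π/2; for n ≠ n', ∫_0^π sin(nx)sin(n'x) dx = ∫_0^π cos(nx)cos(n'x) dx = 0; and by product-to-sum, ∫_0^π sin(nx)cos(n'x) dx = ½∫_0^π [sin((n+n')x) + sin((n−n')x)] dx, which is 0 when n+n' is even and 2n/(n²−n'²) when n+n' is odd (it need not vanish on (0, π)).
  u² squared terms: (-3)²·∫cos(4x)² dx = 9·π/2 = 9*π/2;  (2)²·∫sin(4x)² dx = 4·π/2 = 2*π.
  u² cross terms: 2·(-3)·(2)·∫cos(4x)·sin(4x) dx = -12·(0) = 0.
  So ∫_0^π u² dx = 9*π/2 + 2*π + 0 = 13*π/2.
  (u')² squared terms: (8)²·∫cos(4x)² dx = 64·π/2 = 32*π;  (12)²·∫sin(4x)² dx = 144·π/2 = 72*π.
  (u')² cross terms: 2·(8)·(12)·∫cos(4x)·sin(4x) dx = 192·(0) = 0.
  So ∫_0^π (u')² dx = 32*π + 72*π + 0 = 104*π.
||u||_{H^1}^2 = (13*π/2) + (104*π) = 221*π/2.


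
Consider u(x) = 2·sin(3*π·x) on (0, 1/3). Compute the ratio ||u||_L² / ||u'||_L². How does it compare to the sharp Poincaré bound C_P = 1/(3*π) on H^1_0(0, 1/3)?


||u||_L² / ||u'||_L² = 1/(3*π) = C_P.

u(x) = 2·sin(3*π·x), so u'(x) = 6*π*cos(3*π*x).
Writing u(x) = A·sin(kπx/L) with A = 2 and k = 1, use ∫_0^L sin²(kπx/L) dx = L/2 and ∫_0^L cos²(kπx/L) dx = L/2.
u² = 4·sin²(3*π·x) and (u')² = 36*π^2·cos²(3*π·x), and each of sin², cos² integrates to L/2 = 1/6 over (0, 1/3).
∫_0^1/3 u² dx = 2/3, so ||u||_L² = sqrt(6)/3.
∫_0^1/3 (u')² dx = 6*π^2, so ||u'||_L² = sqrt(6)*π.
Ratio ||u||_L² / ||u'||_L² = 1/(3*π).
Sharp Poincaré constant on H^1_0(0, 1/3) is C_P = L/π = 1/(3*π), achieved by sin(3*π·x).
This is the k = 1 eigenfunction (up to amplitude), so the ratio equals the sharp Poincaré constant exactly.


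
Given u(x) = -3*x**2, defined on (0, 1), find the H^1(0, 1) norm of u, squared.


||u||_{H^1}^2 = 69/5

The H^1 norm (squared) on an interval (0, L) is
  ||u||_{H^1}^2 = ∫_0^L u(x)^2 dx + ∫_0^L u'(x)^2 dx.
Compute u'(x) = -6*x.
Then u(x)^2 = 9*x**4 and u'(x)^2 = 36*x**2.
Integrate each monomial from 0 to 1 using ∫_0^1 c·x^n dx = c·1^(n+1)/(n+1):
  ∫_0^1 u(x)^2 dx = ∫_0^1 (9*x^4) dx. Term by term:
    ∫_0^1 9*x^4 dx = 9/5.
  ∫_0^1 u'(x)^2 dx = ∫_0^1 (36*x^2) dx. Term by term:
    ∫_0^1 36*x^2 dx = 12.
Adding: ||u||_{H^1}^2 = 9/5 + 12 = 69/5.


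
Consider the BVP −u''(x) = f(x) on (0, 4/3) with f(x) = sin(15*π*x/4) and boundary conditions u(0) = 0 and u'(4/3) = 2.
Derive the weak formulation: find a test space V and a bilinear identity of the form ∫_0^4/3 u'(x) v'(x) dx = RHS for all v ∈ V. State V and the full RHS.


V = {v ∈ H^1(0, 4/3) : v(0) = 0} (test functions vanish at x = 0 where u is specified); weak form: ∫_0^4/3 u'v' dx = ∫_0^4/3 (sin(15*π*x/4)) v dx + 2·v(4/3) for all v ∈ V.

Multiply both sides by a test function v and integrate from 0 to 4/3:
  ∫_0^4/3 −u''(x) v(x) dx = ∫_0^4/3 f(x) v(x) dx.
Integrate the LHS by parts once:
  ∫_0^4/3 −u'' v dx = −[u'(x) v(x)]_0^4/3 + ∫_0^4/3 u'(x) v'(x) dx.
Thus ∫_0^4/3 u'(x) v'(x) dx = ∫_0^4/3 f(x) v(x) dx + [u'(x) v(x)]_0^4/3.
Choose V so that boundary terms are either known or forced to vanish.
Mixed BC: u(0) = 0 (Dirichlet) and u'(4/3) = 2 (Neumann). Define V = {v ∈ H^1(0, 4/3) : v(0) = 0}. Then [u' v]_0^4/3 = u'(4/3)·v(4/3) − u'(0)·0 = 2·v(4/3).
Weak formulation: find u (satisfying any essential BC) such that ∫_0^4/3 u'(x) v'(x) dx = ∫_0^4/3 f v dx + 2·v(4/3) for all v ∈ V (Dirichlet at 0 absorbed into V; Neumann datum at x = 4/3 contributes the boundary term).
Substituting f(x) = sin(15*π*x/4), the right-hand side is ∫_0^4/3 (sin(15*π*x/4)) v dx + 2·v(4/3).


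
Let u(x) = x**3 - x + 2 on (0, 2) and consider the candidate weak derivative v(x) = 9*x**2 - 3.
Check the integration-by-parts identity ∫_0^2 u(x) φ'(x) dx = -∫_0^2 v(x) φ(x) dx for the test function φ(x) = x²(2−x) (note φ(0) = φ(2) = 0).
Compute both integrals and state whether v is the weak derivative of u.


LHS = -76/15, RHS = -76/5. No, v is not the weak derivative of u.

u(x) = x**3 - x + 2, classical derivative u'(x) = 3*x**2 - 1.
φ(x) = x²(2−x), so φ'(x) = x*(4 - 3*x).
Note φ(0) = φ(2) = 0, so the boundary term u·φ vanishes.
LHS = ∫_0^2 u(x) φ'(x) dx = ∫_0^2 (-3*x^5 + 4*x^4 + 3*x^3 - 10*x^2 + 8*x) dx. Term by term:
  ∫_0^2 -3*x^5 dx = -32;  ∫_0^2 4*x^4 dx = 128/5;  ∫_0^2 3*x^3 dx = 12;
  ∫_0^2 -10*x^2 dx = -80/3;  ∫_0^2 8*x dx = 16.
Sum: -32 + 128/5 + 12 − 80/3 + 16 = -76/15.
So LHS = -76/15.
∫_0^2 v(x) φ(x) dx = ∫_0^2 (-9*x^5 + 18*x^4 + 3*x^3 - 6*x^2) dx. Term by term:
  ∫_0^2 -9*x^5 dx = -96;  ∫_0^2 18*x^4 dx = 576/5;  ∫_0^2 3*x^3 dx = 12;
  ∫_0^2 -6*x^2 dx = -16.
Sum: -96 + 576/5 + 12 − 16 = 76/5.
So RHS = -∫_0^2 v(x) φ(x) dx = -76/5.
LHS − RHS = 152/15 ≠ 0, so the identity fails.
(For a valid weak derivative the identity must hold for EVERY test function, in particular this one. The failure shows v is NOT the weak derivative of u.)
Correct weak derivative would be u'(x) = 3*x**2 - 1.


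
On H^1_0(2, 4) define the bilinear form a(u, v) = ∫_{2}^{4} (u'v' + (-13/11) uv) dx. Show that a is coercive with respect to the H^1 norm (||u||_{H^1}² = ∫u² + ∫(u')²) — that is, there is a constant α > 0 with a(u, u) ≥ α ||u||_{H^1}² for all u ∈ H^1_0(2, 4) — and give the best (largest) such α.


α = (-52/11 + π^2)/(4 + π^2)

Coercivity of a(·,·) on H^1_0(2, 4) means a(u, u) ≥ α ||u||_{H^1}² for every u ∈ H^1_0.
The interval has length L = 2, and Poincaré/coercivity depend only on L. Here a(u, u) = ∫(u')² + (-13/11)·∫u².
Here c = -13/11 < 0 with |c| < (π/L)² = π^2/4, so coercivity still holds. The condition a(u,u) ≥ α||u||_{H^1}² reads (1−α)∫(u')² ≥ (α−c)∫u². Any admissible α is ≤ 1 (rapidly oscillating u have ∫u²/∫(u')² → 0), and α = 1 would force 0 ≥ (1−c)∫u², impossible since c < 1; so 1−α > 0. By the sharp Poincaré inequality on H^1_0 of an interval of length L, ∫(u')² ≥ (π/L)²∫u² with equality for the first sine mode sin(π(x−x₀)/L) (x₀ the left endpoint), so the inequality holds for all u iff (1−α)(π/L)² ≥ α − c, i.e. α ≤ ((π/L)² + c)/((π/L)² + 1) = (1 + c(L/π)²)/(1 + (L/π)²). (Direct route, valid since c ≤ 0: Poincaré gives c∫u² ≥ c(L/π)²∫(u')², so a(u,u) ≥ (1 + c(L/π)²)∫(u')², while ||u||_{H^1}² ≤ (1 + (L/π)²)∫(u')²; dividing yields the same α.) With (π/L)² = π^2/4 and c = -13/11, the largest admissible constant is α = ((π/L)² + c)/((π/L)² + 1).
Simplifying, α = (-52/11 + π^2)/(4 + π^2).


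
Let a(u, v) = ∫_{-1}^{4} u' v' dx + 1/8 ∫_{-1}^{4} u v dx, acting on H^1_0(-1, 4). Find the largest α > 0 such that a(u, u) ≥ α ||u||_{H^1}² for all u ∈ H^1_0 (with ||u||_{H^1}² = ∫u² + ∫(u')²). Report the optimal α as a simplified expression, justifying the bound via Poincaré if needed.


α = (25/8 + π^2)/(π^2 + 25)

Coercivity of a(·,·) on H^1_0(-1, 4) means a(u, u) ≥ α ||u||_{H^1}² for every u ∈ H^1_0.
The interval has length L = 5, and Poincaré/coercivity depend only on L. Here a(u, u) = ∫(u')² + (1/8)·∫u².
Here 0 < c = 1/8 < 1. The condition a(u,u) ≥ α||u||_{H^1}² reads (1−α)∫(u')² ≥ (α−c)∫u². Any admissible α is ≤ 1 (rapidly oscillating u have ∫u²/∫(u')² → 0), and α = 1 would force 0 ≥ (1−c)∫u², impossible since c < 1; so 1−α > 0. By the sharp Poincaré inequality on H^1_0 of an interval of length L, ∫(u')² ≥ (π/L)²∫u² with equality for the first sine mode sin(π(x−x₀)/L) (x₀ the left endpoint), so the inequality holds for all u iff (1−α)(π/L)² ≥ α − c, i.e. α ≤ ((π/L)² + c)/((π/L)² + 1) = (1 + c(L/π)²)/(1 + (L/π)²). With (π/L)² = π^2/25 and c = 1/8, the largest admissible constant is α = ((π/L)² + c)/((π/L)² + 1).
Simplifying, α = (25/8 + π^2)/(π^2 + 25).


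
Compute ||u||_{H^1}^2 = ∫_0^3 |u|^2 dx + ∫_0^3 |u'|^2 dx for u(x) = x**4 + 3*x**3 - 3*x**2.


||u||_{H^1}^2 = 2769633/140

The H^1 norm (squared) on an interval (0, L) is
  ||u||_{H^1}^2 = ∫_0^L u(x)^2 dx + ∫_0^L u'(x)^2 dx.
Compute u'(x) = 4*x**3 + 9*x**2 - 6*x.
Then u(x)^2 = x**8 + 6*x**7 + 3*x**6 - 18*x**5 + 9*x**4 and u'(x)^2 = 16*x**6 + 72*x**5 + 33*x**4 - 108*x**3 + 36*x**2.
Integrate each monomial from 0 to 3 using ∫_0^3 c·x^n dx = c·3^(n+1)/(n+1):
  ∫_0^3 u(x)^2 dx = ∫_0^3 (x^8 + 6*x^7 + 3*x^6 - 18*x^5 + 9*x^4) dx. Term by term:
    ∫_0^3 x^8 dx = 2187;  ∫_0^3 6*x^7 dx = 19683/4;  ∫_0^3 3*x^6 dx = 6561/7;
    ∫_0^3 -18*x^5 dx = -2187;  ∫_0^3 9*x^4 dx = 2187/5.
  Sum: 2187 + 19683/4 + 6561/7 − 2187 + 2187/5 = 881361/140.
  ∫_0^3 u'(x)^2 dx = ∫_0^3 (16*x^6 + 72*x^5 + 33*x^4 - 108*x^3 + 36*x^2) dx. Term by term:
    ∫_0^3 16*x^6 dx = 34992/7;  ∫_0^3 72*x^5 dx = 8748;  ∫_0^3 33*x^4 dx = 8019/5;
    ∫_0^3 -108*x^3 dx = -2187;  ∫_0^3 36*x^2 dx = 324.
  Sum: 34992/7 + 8748 + 8019/5 − 2187 + 324 = 472068/35.
Adding: ||u||_{H^1}^2 = 881361/140 + 472068/35 = 2769633/140.


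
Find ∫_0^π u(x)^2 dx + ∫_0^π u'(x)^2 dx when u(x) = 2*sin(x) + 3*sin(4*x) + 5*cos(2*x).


||u||_{H^1(0,π)}^2 = -200/3 + 143*π

u'(x) = -10*sin(2*x) + 2*cos(x) + 12*cos(4*x).
Expand u² and (u')² and integrate term by term on (0, π), using: for integers n ≥ 1, ∫_0^π sin²(nx) dx = ∫_0^π cos²(nx) dx = π/2; for n ≠ n', ∫_0^π sin(nx)sin(n'x) dx = ∫_0^π cos(nx)cos(n'x) dx = 0; and by product-to-sum, ∫_0^π sin(nx)cos(n'x) dx = ½∫_0^π [sin((n+n')x) + sin((n−n')x)] dx, which is 0 when n+n' is even and 2n/(n²−n'²) when n+n' is odd (it need not vanish on (0, π)).
  u² squared terms: (2)²·∫sin(x)² dx = 4·π/2 = 2*π;  (3)²·∫sin(4x)² dx = 9·π/2 = 9*π/2;  (5)²·∫cos(2x)² dx = 25·π/2 = 25*π/2.
  u² cross terms: 2·(2)·(3)·∫sin(x)·sin(4x) dx = 12·(0) = 0;  2·(2)·(5)·∫sin(x)·cos(2x) dx = 20·(-2/3) = -40/3;  2·(3)·(5)·∫sin(4x)·cos(2x) dx = 30·(0) = 0.
  So ∫_0^π u² dx = 2*π + 9*π/2 + 25*π/2 + 0 − 40/3 + 0 = -40/3 + 19*π.
  (u')² squared terms: (-10)²·∫sin(2x)² dx = 100·π/2 = 50*π;  (2)²·∫cos(x)² dx = 4·π/2 = 2*π;  (12)²·∫cos(4x)² dx = 144·π/2 = 72*π.
  (u')² cross terms: 2·(-10)·(2)·∫sin(2x)·cos(x) dx = -40·(4/3) = -160/3;  2·(-10)·(12)·∫sin(2x)·cos(4x) dx = -240·(0) = 0;  2·(2)·(12)·∫cos(x)·cos(4x) dx = 48·(0) = 0.
  So ∫_0^π (u')² dx = 50*π + 2*π + 72*π − 160/3 + 0 + 0 = -160/3 + 124*π.
||u||_{H^1}^2 = (-40/3 + 19*π) + (-160/3 + 124*π) = -200/3 + 143*π.


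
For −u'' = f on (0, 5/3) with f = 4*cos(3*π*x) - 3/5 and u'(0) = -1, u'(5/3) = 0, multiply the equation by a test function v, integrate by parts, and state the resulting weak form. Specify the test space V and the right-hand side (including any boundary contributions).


V = H^1(0, 5/3) (v unrestricted at boundary; u is determined up to an additive constant); weak form: ∫_0^5/3 u'v' dx = ∫_0^5/3 (4*cos(3*π*x) - 3/5) v dx + v(0) for all v ∈ V.

Multiply both sides by a test function v and integrate from 0 to 5/3:
  ∫_0^5/3 −u''(x) v(x) dx = ∫_0^5/3 f(x) v(x) dx.
Integrate the LHS by parts once:
  ∫_0^5/3 −u'' v dx = −[u'(x) v(x)]_0^5/3 + ∫_0^5/3 u'(x) v'(x) dx.
Thus ∫_0^5/3 u'(x) v'(x) dx = ∫_0^5/3 f(x) v(x) dx + [u'(x) v(x)]_0^5/3.
Choose V so that boundary terms are either known or forced to vanish.
u has inhomogeneous Neumann u'(0) = -1, u'(5/3) = 0. [u' v]_0^5/3 = (0)·v(5/3) − (-1)·v(0) = v(0). Take V = H^1(0, 5/3); boundary term becomes part of RHS.
Weak formulation: find u (satisfying any essential BC) such that ∫_0^5/3 u'(x) v'(x) dx = ∫_0^5/3 f v dx + v(0) for all v ∈ V (Neumann data are natural BCs: they enter the RHS as boundary terms).
Substituting f(x) = 4*cos(3*π*x) - 3/5, the right-hand side is ∫_0^5/3 (4*cos(3*π*x) - 3/5) v dx + v(0).
Compatibility check (pure Neumann): taking v ≡ 1 ∈ V gives 0 = ∫_0^5/3 f dx + (0) − (-1), i.e. ∫_0^5/3 f dx must equal u'(0) − u'(5/3) = -1. Indeed ∫_0^5/3 (4*cos(3*π*x) - 3/5) dx = -1, so the data are compatible. The solution is then unique only up to an additive constant (fix it e.g. by requiring ∫_0^5/3 u dx = 0).


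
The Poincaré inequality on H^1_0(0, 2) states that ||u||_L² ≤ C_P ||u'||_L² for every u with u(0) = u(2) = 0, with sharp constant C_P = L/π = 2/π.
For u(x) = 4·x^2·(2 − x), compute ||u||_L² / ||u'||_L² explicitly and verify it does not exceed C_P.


||u||_L² / ||u'||_L² = sqrt(14)/7 < C_P = 2/π.

u(x) = 4·x^2·(2 − x), so u'(x) = 4*x*(4 - 3*x).
u(x) = 4·x^2·(2 − x) vanishes at x = 0 and x = 2, so u ∈ H^1_0(0, 2). Differentiate via the product rule and integrate the resulting polynomials term by term.
  ∫_0^2 u² dx = ∫_0^2 (16*x^6 - 64*x^5 + 64*x^4) dx. Term by term:
    ∫_0^2 16*x^6 dx = 2048/7;  ∫_0^2 -64*x^5 dx = -2048/3;  ∫_0^2 64*x^4 dx = 2048/5.
  Sum: 2048/7 − 2048/3 + 2048/5 = 2048/105.
  ∫_0^2 (u')² dx = ∫_0^2 (144*x^4 - 384*x^3 + 256*x^2) dx. Term by term:
    ∫_0^2 144*x^4 dx = 4608/5;  ∫_0^2 -384*x^3 dx = -1536;  ∫_0^2 256*x^2 dx = 2048/3.
  Sum: 4608/5 − 1536 + 2048/3 = 1024/15.
∫_0^2 u² dx = 2048/105, so ||u||_L² = 32*sqrt(210)/105.
∫_0^2 (u')² dx = 1024/15, so ||u'||_L² = 32*sqrt(15)/15.
Ratio ||u||_L² / ||u'||_L² = sqrt(14)/7.
Sharp Poincaré constant on H^1_0(0, 2) is C_P = L/π = 2/π, achieved by sin(π/2·x).
A polynomial bump cannot attain the sharp Poincaré constant (only the first sine eigenfunction does), so the ratio is strictly less than C_P, consistent with ||u||_L² ≤ C_P ||u'||_L².


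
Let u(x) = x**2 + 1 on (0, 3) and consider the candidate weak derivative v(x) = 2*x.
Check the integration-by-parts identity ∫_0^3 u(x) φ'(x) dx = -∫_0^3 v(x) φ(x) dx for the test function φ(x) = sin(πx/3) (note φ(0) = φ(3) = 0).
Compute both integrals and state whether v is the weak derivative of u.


LHS = -18/π, RHS = -18/π. Yes, v = u' weakly.

u(x) = x**2 + 1, classical derivative u'(x) = 2*x.
φ(x) = sin(πx/3), so φ'(x) = π*cos(π*x/3)/3.
Note φ(0) = φ(3) = 0, so the boundary term u·φ vanishes.
LHS = ∫_0^3 u(x) φ'(x) dx = ∫_0^3 (π*x^2*cos(π*x/3)/3 + π*cos(π*x/3)/3) dx. Term by term:
  ∫_0^3 π*cos(π*x/3)/3 dx = 0;  ∫_0^3 π*x^2*cos(π*x/3)/3 dx = -18/π.
Sum: 0 − 18/π = -18/π.
So LHS = -18/π.
∫_0^3 v(x) φ(x) dx = ∫_0^3 (2*x*sin(π*x/3)) dx. Term by term:
  ∫_0^3 2*x*sin(π*x/3) dx = 18/π.
So RHS = -∫_0^3 v(x) φ(x) dx = -18/π.
LHS = RHS, so the identity holds for this test φ.
Moreover u is smooth here and v(x) = u'(x) = 2*x pointwise, so the identity holds for every test function. Hence v is the weak derivative of u.


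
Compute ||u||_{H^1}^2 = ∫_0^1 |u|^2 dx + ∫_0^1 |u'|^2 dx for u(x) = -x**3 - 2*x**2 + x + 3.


||u||_{H^1}^2 = 3187/210

The H^1 norm (squared) on an interval (0, L) is
  ||u||_{H^1}^2 = ∫_0^L u(x)^2 dx + ∫_0^L u'(x)^2 dx.
Compute u'(x) = -3*x**2 - 4*x + 1.
Then u(x)^2 = x**6 + 4*x**5 + 2*x**4 - 10*x**3 - 11*x**2 + 6*x + 9 and u'(x)^2 = 9*x**4 + 24*x**3 + 10*x**2 - 8*x + 1.
Integrate each monomial from 0 to 1 using ∫_0^1 c·x^n dx = c·1^(n+1)/(n+1):
  ∫_0^1 u(x)^2 dx = ∫_0^1 (x^6 + 4*x^5 + 2*x^4 - 10*x^3 - 11*x^2 + 6*x + 9) dx. Term by term:
    ∫_0^1 x^6 dx = 1/7;  ∫_0^1 4*x^5 dx = 2/3;  ∫_0^1 2*x^4 dx = 2/5;
    ∫_0^1 -10*x^3 dx = -5/2;  ∫_0^1 -11*x^2 dx = -11/3;  ∫_0^1 6*x dx = 3;
    ∫_0^1 9 dx = 9.
  Sum: 1/7 + 2/3 + 2/5 − 5/2 − 11/3 + 3 + 9 = 493/70.
  ∫_0^1 u'(x)^2 dx = ∫_0^1 (9*x^4 + 24*x^3 + 10*x^2 - 8*x + 1) dx. Term by term:
    ∫_0^1 9*x^4 dx = 9/5;  ∫_0^1 24*x^3 dx = 6;  ∫_0^1 10*x^2 dx = 10/3;
    ∫_0^1 -8*x dx = -4;  ∫_0^1 1 dx = 1.
  Sum: 9/5 + 6 + 10/3 − 4 + 1 = 122/15.
Adding: ||u||_{H^1}^2 = 493/70 + 122/15 = 3187/210.


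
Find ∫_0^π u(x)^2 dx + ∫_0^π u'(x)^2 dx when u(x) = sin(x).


||u||_{H^1(0,π)}^2 = π

u'(x) = cos(x).
Expand u² and (u')² and integrate term by term on (0, π), using: for integers n ≥ 1, ∫_0^π sin²(nx) dx = ∫_0^π cos²(nx) dx = π/2; for n ≠ n', ∫_0^π sin(nx)sin(n'x) dx = ∫_0^π cos(nx)cos(n'x) dx = 0; and by product-to-sum, ∫_0^π sin(nx)cos(n'x) dx = ½∫_0^π [sin((n+n')x) + sin((n−n')x)] dx, which is 0 when n+n' is even and 2n/(n²−n'²) when n+n' is odd (it need not vanish on (0, π)).
  u² squared terms: (1)²·∫sin(x)² dx = 1·π/2 = π/2.
  So ∫_0^π u² dx = π/2.
  (u')² squared terms: (1)²·∫cos(x)² dx = 1·π/2 = π/2.
  So ∫_0^π (u')² dx = π/2.
||u||_{H^1}^2 = (π/2) + (π/2) = π.


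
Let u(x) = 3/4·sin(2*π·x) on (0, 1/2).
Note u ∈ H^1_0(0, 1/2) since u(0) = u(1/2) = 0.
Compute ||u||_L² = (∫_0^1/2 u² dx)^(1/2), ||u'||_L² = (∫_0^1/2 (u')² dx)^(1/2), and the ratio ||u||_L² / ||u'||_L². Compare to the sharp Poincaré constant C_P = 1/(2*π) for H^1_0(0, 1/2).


||u||_L² / ||u'||_L² = 1/(2*π) = C_P.

u(x) = 3/4·sin(2*π·x), so u'(x) = 3*π*cos(2*π*x)/2.
Writing u(x) = A·sin(kπx/L) with A = 3/4 and k = 1, use ∫_0^L sin²(kπx/L) dx = L/2 and ∫_0^L cos²(kπx/L) dx = L/2.
u² = 9/16·sin²(2*π·x) and (u')² = 9*π^2/4·cos²(2*π·x), and each of sin², cos² integrates to L/2 = 1/4 over (0, 1/2).
∫_0^1/2 u² dx = 9/64, so ||u||_L² = 3/8.
∫_0^1/2 (u')² dx = 9*π^2/16, so ||u'||_L² = 3*π/4.
Ratio ||u||_L² / ||u'||_L² = 1/(2*π).
Sharp Poincaré constant on H^1_0(0, 1/2) is C_P = L/π = 1/(2*π), achieved by sin(2*π·x).
This is the k = 1 eigenfunction (up to amplitude), so the ratio equals the sharp Poincaré constant exactly.


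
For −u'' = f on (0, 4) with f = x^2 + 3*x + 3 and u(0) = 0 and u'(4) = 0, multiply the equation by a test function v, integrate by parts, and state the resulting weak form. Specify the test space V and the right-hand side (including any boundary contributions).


V = {v ∈ H^1(0, 4) : v(0) = 0} (test functions vanish at x = 0 where u is specified); weak form: ∫_0^4 u'v' dx = ∫_0^4 (x^2 + 3*x + 3) v dx for all v ∈ V.

Multiply both sides by a test function v and integrate from 0 to 4:
  ∫_0^4 −u''(x) v(x) dx = ∫_0^4 f(x) v(x) dx.
Integrate the LHS by parts once:
  ∫_0^4 −u'' v dx = −[u'(x) v(x)]_0^4 + ∫_0^4 u'(x) v'(x) dx.
Thus ∫_0^4 u'(x) v'(x) dx = ∫_0^4 f(x) v(x) dx + [u'(x) v(x)]_0^4.
Choose V so that boundary terms are either known or forced to vanish.
Mixed BC: u(0) = 0 (Dirichlet) and u'(4) = 0 (Neumann). Define V = {v ∈ H^1(0, 4) : v(0) = 0}. Then [u' v]_0^4 = u'(4)·v(4) − u'(0)·0 = 0.
Weak formulation: find u (satisfying any essential BC) such that ∫_0^4 u'(x) v'(x) dx = ∫_0^4 f v dx for all v ∈ V (Dirichlet at 0 absorbed into V; the Neumann datum at x = 4 is zero, so no boundary term remains).
Substituting f(x) = x^2 + 3*x + 3, the right-hand side is ∫_0^4 (x^2 + 3*x + 3) v dx.


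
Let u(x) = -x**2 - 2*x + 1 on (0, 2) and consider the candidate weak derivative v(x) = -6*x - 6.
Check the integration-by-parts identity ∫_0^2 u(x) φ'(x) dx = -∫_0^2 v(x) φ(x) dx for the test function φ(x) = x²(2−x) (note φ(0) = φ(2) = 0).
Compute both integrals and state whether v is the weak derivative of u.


LHS = 88/15, RHS = 88/5. No, v is not the weak derivative of u.

u(x) = -x**2 - 2*x + 1, classical derivative u'(x) = -2*x - 2.
φ(x) = x²(2−x), so φ'(x) = x*(4 - 3*x).
Note φ(0) = φ(2) = 0, so the boundary term u·φ vanishes.
LHS = ∫_0^2 u(x) φ'(x) dx = ∫_0^2 (3*x^4 + 2*x^3 - 11*x^2 + 4*x) dx. Term by term:
  ∫_0^2 3*x^4 dx = 96/5;  ∫_0^2 2*x^3 dx = 8;  ∫_0^2 -11*x^2 dx = -88/3;
  ∫_0^2 4*x dx = 8.
Sum: 96/5 + 8 − 88/3 + 8 = 88/15.
So LHS = 88/15.
∫_0^2 v(x) φ(x) dx = ∫_0^2 (6*x^4 - 6*x^3 - 12*x^2) dx. Term by term:
  ∫_0^2 6*x^4 dx = 192/5;  ∫_0^2 -6*x^3 dx = -24;  ∫_0^2 -12*x^2 dx = -32.
Sum: 192/5 − 24 − 32 = -88/5.
So RHS = -∫_0^2 v(x) φ(x) dx = 88/5.
LHS − RHS = -176/15 ≠ 0, so the identity fails.
(For a valid weak derivative the identity must hold for EVERY test function, in particular this one. The failure shows v is NOT the weak derivative of u.)
Correct weak derivative would be u'(x) = -2*x - 2.
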